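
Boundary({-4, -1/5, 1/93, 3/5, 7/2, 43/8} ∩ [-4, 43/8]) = {-4, -1/5, 1/93, 3/5, 7/2, 43/8}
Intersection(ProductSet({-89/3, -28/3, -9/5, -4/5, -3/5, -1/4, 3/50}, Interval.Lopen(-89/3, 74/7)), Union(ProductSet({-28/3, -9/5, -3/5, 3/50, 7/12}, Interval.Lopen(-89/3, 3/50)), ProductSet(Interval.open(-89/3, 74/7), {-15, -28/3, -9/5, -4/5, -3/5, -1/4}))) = Union(ProductSet({-28/3, -9/5, -3/5, 3/50}, Interval.Lopen(-89/3, 3/50)), ProductSet({-28/3, -9/5, -4/5, -3/5, -1/4, 3/50}, {-15, -28/3, -9/5, -4/5, -3/5, -1/4}))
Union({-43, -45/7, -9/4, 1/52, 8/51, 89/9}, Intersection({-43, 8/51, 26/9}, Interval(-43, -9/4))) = {-43, -45/7, -9/4, 1/52, 8/51, 89/9}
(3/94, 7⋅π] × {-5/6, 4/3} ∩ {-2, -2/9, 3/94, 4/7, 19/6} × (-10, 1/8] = {4/7, 19/6} × {-5/6}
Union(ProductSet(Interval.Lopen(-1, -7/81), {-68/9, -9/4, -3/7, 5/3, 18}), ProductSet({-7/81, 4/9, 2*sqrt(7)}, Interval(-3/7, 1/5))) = Union(ProductSet({-7/81, 4/9, 2*sqrt(7)}, Interval(-3/7, 1/5)), ProductSet(Interval.Lopen(-1, -7/81), {-68/9, -9/4, -3/7, 5/3, 18}))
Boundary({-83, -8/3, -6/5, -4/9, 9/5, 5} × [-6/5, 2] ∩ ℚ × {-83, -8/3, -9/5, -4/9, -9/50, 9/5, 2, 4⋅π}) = {-83, -8/3, -6/5, -4/9, 9/5, 5} × {-4/9, -9/50, 9/5, 2}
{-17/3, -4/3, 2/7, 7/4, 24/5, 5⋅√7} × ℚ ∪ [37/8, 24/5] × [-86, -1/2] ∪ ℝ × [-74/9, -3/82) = (ℝ × [-74/9, -3/82)) ∪ ([37/8, 24/5] × [-86, -1/2]) ∪ ({-17/3, -4/3, 2/7, 7/4, 24/5, 5⋅√7} × ℚ)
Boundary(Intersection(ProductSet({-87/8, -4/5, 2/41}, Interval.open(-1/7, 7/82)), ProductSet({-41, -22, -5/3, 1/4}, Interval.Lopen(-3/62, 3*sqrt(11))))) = EmptySet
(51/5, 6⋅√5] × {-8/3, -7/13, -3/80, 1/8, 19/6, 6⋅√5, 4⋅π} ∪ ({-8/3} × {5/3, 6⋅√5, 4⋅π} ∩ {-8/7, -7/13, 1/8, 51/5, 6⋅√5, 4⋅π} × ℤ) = (51/5, 6⋅√5] × {-8/3, -7/13, -3/80, 1/8, 19/6, 6⋅√5, 4⋅π}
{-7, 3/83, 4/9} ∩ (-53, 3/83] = {-7, 3/83}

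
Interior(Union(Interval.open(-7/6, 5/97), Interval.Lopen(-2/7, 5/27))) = Interval.open(-7/6, 5/27)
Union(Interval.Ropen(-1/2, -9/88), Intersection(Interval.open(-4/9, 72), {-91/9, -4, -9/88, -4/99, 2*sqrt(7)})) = Union({-4/99, 2*sqrt(7)}, Interval(-1/2, -9/88))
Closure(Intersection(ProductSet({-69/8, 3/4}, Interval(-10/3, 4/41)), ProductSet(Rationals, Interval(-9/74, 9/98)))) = ProductSet({-69/8, 3/4}, Interval(-9/74, 9/98))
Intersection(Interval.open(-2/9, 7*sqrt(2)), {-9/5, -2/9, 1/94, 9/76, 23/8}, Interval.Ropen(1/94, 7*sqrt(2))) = {1/94, 9/76, 23/8}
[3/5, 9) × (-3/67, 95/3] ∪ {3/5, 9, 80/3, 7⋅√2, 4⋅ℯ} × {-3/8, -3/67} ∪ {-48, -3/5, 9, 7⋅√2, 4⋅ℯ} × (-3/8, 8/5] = ([3/5, 9) × (-3/67, 95/3]) ∪ ({3/5, 9, 80/3, 7⋅√2, 4⋅ℯ} × {-3/8, -3/67}) ∪ ({-48, -3/5, 9, 7⋅√2, 4⋅ℯ} × (-3/8, 8/5])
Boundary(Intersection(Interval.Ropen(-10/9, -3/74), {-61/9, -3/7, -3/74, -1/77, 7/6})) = {-3/7}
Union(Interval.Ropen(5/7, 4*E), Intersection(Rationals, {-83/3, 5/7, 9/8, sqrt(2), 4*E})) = Union({-83/3}, Interval.Ropen(5/7, 4*E))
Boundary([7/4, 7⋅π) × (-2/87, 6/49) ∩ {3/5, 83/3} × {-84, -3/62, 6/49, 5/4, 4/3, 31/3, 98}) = ∅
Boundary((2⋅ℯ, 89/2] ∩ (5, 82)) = {89/2, 2⋅ℯ}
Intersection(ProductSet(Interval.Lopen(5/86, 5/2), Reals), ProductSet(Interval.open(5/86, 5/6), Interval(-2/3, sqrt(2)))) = ProductSet(Interval.open(5/86, 5/6), Interval(-2/3, sqrt(2)))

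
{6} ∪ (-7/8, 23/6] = (-7/8, 23/6] ∪ {6}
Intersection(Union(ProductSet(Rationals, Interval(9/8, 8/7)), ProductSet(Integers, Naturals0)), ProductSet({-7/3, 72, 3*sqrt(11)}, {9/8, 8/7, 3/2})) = ProductSet({-7/3, 72}, {9/8, 8/7})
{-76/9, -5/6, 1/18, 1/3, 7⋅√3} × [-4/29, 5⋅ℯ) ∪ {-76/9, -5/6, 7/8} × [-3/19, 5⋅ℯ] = ({-76/9, -5/6, 7/8} × [-3/19, 5⋅ℯ]) ∪ ({-76/9, -5/6, 1/18, 1/3, 7⋅√3} × [-4/29, 5⋅ℯ))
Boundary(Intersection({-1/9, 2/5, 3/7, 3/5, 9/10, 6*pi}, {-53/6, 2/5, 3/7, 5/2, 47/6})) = {2/5, 3/7}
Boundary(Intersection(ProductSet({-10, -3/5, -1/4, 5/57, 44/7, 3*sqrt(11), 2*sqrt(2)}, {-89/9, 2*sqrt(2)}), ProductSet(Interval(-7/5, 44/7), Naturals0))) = EmptySet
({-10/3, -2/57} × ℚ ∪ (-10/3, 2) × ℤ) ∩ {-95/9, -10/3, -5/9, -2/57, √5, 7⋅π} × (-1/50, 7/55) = ({-5/9, -2/57} × {0}) ∪ ({-10/3, -2/57} × (ℚ ∩ (-1/50, 7/55)))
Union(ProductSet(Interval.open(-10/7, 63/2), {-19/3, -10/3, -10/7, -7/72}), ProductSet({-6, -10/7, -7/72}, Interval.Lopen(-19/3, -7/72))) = Union(ProductSet({-6, -10/7, -7/72}, Interval.Lopen(-19/3, -7/72)), ProductSet(Interval.open(-10/7, 63/2), {-19/3, -10/3, -10/7, -7/72}))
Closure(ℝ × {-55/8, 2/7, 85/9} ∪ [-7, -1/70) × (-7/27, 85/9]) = (ℝ × {-55/8, 2/7, 85/9}) ∪ ({-7, -1/70} × [-7/27, 85/9]) ∪ ([-7, -1/70] × {-7/27, 85/9}) ∪ ([-7, -1/70) × (-7/27, 85/9])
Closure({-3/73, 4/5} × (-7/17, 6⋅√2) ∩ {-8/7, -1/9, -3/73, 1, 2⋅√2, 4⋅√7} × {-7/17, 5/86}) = {-3/73} × {5/86}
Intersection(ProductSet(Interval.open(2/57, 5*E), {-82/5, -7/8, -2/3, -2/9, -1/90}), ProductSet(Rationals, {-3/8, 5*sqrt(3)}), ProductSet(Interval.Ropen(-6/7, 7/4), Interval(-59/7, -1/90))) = EmptySet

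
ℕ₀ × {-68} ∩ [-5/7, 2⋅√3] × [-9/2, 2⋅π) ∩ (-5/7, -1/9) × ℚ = ∅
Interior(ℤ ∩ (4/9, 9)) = ∅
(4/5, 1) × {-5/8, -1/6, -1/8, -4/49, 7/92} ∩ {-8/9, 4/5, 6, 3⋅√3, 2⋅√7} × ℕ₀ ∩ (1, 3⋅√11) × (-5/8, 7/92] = ∅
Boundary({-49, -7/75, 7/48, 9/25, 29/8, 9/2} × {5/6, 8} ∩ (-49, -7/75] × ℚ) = {-7/75} × {5/6, 8}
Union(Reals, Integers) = Reals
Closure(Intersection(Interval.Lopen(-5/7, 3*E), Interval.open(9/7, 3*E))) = Interval(9/7, 3*E)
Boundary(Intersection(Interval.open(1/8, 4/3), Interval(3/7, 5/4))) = {3/7, 5/4}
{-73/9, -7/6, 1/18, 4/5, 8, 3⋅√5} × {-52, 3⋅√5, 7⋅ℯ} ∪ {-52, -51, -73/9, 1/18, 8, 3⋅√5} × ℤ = ({-52, -51, -73/9, 1/18, 8, 3⋅√5} × ℤ) ∪ ({-73/9, -7/6, 1/18, 4/5, 8, 3⋅√5} × {-52, 3⋅√5, 7⋅ℯ})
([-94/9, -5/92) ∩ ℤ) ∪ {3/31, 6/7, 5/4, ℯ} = {-10, -9, …, -1} ∪ {3/31, 6/7, 5/4, ℯ}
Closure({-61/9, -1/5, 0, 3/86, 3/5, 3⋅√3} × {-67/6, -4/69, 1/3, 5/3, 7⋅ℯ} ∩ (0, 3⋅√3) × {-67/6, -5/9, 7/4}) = {3/86, 3/5} × {-67/6}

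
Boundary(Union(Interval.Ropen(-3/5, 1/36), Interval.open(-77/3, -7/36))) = {-77/3, 1/36}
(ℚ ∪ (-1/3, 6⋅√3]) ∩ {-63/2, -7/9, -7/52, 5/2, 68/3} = {-63/2, -7/9, -7/52, 5/2, 68/3}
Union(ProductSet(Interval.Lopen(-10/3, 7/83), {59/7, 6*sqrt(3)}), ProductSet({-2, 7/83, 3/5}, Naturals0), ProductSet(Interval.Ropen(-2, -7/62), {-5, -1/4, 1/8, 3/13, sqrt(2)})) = Union(ProductSet({-2, 7/83, 3/5}, Naturals0), ProductSet(Interval.Lopen(-10/3, 7/83), {59/7, 6*sqrt(3)}), ProductSet(Interval.Ropen(-2, -7/62), {-5, -1/4, 1/8, 3/13, sqrt(2)}))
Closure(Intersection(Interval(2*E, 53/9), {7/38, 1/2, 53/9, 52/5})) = {53/9}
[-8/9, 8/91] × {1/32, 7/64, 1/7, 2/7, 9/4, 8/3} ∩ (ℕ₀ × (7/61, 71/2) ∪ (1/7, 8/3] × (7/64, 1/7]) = {0} × {1/7, 2/7, 9/4, 8/3}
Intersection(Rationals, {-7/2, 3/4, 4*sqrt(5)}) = {-7/2, 3/4}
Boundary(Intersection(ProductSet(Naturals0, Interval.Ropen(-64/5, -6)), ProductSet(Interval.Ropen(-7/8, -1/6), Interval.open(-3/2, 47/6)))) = EmptySet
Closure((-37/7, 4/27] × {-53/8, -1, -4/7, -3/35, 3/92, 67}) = [-37/7, 4/27] × {-53/8, -1, -4/7, -3/35, 3/92, 67}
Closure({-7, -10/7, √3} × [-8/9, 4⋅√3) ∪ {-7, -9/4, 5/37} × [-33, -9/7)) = ({-7, -9/4, 5/37} × [-33, -9/7]) ∪ ({-7, -10/7, √3} × [-8/9, 4⋅√3])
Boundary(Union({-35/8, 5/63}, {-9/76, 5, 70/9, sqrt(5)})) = {-35/8, -9/76, 5/63, 5, 70/9, sqrt(5)}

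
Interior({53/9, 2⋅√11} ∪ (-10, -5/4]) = (-10, -5/4)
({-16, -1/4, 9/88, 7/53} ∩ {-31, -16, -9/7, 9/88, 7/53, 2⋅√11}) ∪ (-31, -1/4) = (-31, -1/4) ∪ {9/88, 7/53}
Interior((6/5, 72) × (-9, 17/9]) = (6/5, 72) × (-9, 17/9)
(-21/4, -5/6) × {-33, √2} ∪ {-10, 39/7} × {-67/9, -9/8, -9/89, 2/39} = ({-10, 39/7} × {-67/9, -9/8, -9/89, 2/39}) ∪ ((-21/4, -5/6) × {-33, √2})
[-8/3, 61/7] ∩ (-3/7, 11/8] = (-3/7, 11/8]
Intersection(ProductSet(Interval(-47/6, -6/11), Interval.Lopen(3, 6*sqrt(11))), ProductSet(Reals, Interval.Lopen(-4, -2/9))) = EmptySet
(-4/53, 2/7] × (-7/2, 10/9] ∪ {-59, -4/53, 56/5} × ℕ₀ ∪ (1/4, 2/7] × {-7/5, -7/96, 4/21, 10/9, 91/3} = ({-59, -4/53, 56/5} × ℕ₀) ∪ ((-4/53, 2/7] × (-7/2, 10/9]) ∪ ((1/4, 2/7] × {-7/5, -7/96, 4/21, 10/9, 91/3})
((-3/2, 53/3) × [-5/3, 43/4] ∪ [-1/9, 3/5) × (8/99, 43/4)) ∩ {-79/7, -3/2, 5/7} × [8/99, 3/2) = {5/7} × [8/99, 3/2)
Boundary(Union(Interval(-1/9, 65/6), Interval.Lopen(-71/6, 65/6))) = {-71/6, 65/6}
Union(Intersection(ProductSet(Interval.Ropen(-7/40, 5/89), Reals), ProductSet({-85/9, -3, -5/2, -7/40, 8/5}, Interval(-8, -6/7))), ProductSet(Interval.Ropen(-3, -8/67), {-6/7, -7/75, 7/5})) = Union(ProductSet({-7/40}, Interval(-8, -6/7)), ProductSet(Interval.Ropen(-3, -8/67), {-6/7, -7/75, 7/5}))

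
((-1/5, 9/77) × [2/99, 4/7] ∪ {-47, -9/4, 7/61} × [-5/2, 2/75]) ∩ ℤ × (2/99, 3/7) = ({-47} × (2/99, 2/75]) ∪ ({0} × (2/99, 3/7))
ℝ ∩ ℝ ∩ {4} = {4}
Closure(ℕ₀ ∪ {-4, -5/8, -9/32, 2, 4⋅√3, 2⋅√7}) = {-4, -5/8, -9/32, 4⋅√3, 2⋅√7} ∪ ℕ₀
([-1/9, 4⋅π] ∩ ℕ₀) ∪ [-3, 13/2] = [-3, 13/2] ∪ {0, 1, …, 12}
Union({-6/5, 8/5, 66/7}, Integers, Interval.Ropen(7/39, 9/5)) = Union({-6/5, 66/7}, Integers, Interval.Ropen(7/39, 9/5))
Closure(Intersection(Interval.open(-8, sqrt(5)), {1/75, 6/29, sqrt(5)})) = {1/75, 6/29}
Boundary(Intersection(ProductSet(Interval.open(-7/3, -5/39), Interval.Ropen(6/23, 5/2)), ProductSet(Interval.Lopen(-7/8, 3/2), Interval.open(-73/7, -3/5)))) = EmptySet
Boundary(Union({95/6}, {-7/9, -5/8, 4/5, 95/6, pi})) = {-7/9, -5/8, 4/5, 95/6, pi}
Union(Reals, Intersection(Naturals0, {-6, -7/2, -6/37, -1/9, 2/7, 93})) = Reals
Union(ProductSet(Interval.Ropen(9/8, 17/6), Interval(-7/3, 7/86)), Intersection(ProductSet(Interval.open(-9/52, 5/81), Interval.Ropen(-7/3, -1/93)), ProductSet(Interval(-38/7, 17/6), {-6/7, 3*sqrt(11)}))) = Union(ProductSet(Interval.open(-9/52, 5/81), {-6/7}), ProductSet(Interval.Ropen(9/8, 17/6), Interval(-7/3, 7/86)))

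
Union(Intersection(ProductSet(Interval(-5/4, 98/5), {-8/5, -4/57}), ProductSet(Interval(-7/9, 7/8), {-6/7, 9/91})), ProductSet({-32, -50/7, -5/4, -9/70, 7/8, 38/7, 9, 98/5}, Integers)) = ProductSet({-32, -50/7, -5/4, -9/70, 7/8, 38/7, 9, 98/5}, Integers)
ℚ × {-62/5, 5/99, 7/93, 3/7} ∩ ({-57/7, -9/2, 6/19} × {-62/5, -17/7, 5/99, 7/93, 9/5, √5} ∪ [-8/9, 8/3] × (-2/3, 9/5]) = ({-57/7, -9/2, 6/19} × {-62/5, 5/99, 7/93}) ∪ ((ℚ ∩ [-8/9, 8/3]) × {5/99, 7/93, 3/7})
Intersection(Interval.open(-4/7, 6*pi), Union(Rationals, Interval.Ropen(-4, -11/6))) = Intersection(Interval.open(-4/7, 6*pi), Rationals)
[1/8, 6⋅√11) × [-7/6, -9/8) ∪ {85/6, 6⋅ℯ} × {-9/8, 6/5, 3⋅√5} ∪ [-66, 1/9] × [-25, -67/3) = ([-66, 1/9] × [-25, -67/3)) ∪ ({85/6, 6⋅ℯ} × {-9/8, 6/5, 3⋅√5}) ∪ ([1/8, 6⋅√11) × [-7/6, -9/8))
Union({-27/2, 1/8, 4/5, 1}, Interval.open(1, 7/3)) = Union({-27/2, 1/8, 4/5}, Interval.Ropen(1, 7/3))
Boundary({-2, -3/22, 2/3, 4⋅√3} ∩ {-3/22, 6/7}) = {-3/22}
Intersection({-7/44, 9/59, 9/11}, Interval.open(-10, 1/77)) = {-7/44}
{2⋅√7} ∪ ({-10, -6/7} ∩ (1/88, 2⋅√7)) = {2⋅√7}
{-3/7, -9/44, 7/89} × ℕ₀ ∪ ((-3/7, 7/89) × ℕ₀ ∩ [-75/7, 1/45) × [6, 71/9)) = ({-3/7, -9/44, 7/89} × ℕ₀) ∪ ((-3/7, 1/45) × {6, 7})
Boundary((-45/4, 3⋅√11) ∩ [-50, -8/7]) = {-45/4, -8/7}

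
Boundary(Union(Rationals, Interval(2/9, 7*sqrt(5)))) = Union(Interval(-oo, 2/9), Interval(7*sqrt(5), oo))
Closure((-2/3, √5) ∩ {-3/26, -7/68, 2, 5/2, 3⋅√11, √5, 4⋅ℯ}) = {-3/26, -7/68, 2}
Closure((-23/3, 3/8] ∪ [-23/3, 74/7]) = [-23/3, 74/7]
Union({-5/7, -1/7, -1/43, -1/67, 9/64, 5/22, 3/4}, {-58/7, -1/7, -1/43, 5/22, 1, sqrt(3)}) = {-58/7, -5/7, -1/7, -1/43, -1/67, 9/64, 5/22, 3/4, 1, sqrt(3)}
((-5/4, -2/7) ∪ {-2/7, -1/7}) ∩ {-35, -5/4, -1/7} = {-1/7}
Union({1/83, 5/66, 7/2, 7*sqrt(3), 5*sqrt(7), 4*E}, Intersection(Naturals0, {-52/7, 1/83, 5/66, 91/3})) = {1/83, 5/66, 7/2, 7*sqrt(3), 5*sqrt(7), 4*E}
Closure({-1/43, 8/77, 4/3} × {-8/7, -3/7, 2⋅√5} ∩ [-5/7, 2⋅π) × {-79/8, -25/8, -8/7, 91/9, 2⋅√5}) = {-1/43, 8/77, 4/3} × {-8/7, 2⋅√5}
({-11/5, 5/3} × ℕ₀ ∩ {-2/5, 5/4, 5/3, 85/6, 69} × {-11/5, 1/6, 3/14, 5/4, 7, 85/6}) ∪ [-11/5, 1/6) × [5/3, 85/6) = ({5/3} × {7}) ∪ ([-11/5, 1/6) × [5/3, 85/6))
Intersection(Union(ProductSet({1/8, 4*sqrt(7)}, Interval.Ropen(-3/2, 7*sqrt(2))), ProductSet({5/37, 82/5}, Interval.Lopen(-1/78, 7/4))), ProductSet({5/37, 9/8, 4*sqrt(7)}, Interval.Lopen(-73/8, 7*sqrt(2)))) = Union(ProductSet({5/37}, Interval.Lopen(-1/78, 7/4)), ProductSet({4*sqrt(7)}, Interval.Ropen(-3/2, 7*sqrt(2))))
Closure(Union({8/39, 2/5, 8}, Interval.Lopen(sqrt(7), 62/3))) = Union({8/39, 2/5}, Interval(sqrt(7), 62/3))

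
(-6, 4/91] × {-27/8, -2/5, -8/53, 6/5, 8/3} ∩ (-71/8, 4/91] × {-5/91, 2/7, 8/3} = (-6, 4/91] × {8/3}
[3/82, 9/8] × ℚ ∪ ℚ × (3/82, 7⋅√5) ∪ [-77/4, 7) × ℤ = ([-77/4, 7) × ℤ) ∪ ([3/82, 9/8] × ℚ) ∪ (ℚ × (3/82, 7⋅√5))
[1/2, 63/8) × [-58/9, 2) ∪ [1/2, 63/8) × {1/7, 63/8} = [1/2, 63/8) × ([-58/9, 2) ∪ {63/8})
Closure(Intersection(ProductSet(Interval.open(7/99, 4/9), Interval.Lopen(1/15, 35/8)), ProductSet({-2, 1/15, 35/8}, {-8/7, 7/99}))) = EmptySet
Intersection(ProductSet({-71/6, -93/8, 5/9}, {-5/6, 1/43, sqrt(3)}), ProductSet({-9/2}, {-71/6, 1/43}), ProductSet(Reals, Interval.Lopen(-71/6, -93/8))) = EmptySet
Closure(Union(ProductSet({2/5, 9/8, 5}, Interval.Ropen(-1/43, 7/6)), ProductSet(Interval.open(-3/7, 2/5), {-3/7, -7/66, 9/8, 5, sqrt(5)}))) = Union(ProductSet({2/5, 9/8, 5}, Interval(-1/43, 7/6)), ProductSet(Interval(-3/7, 2/5), {-3/7, -7/66, 9/8, 5, sqrt(5)}))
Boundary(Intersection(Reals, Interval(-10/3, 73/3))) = {-10/3, 73/3}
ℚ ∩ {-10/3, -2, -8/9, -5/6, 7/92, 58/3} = {-10/3, -2, -8/9, -5/6, 7/92, 58/3}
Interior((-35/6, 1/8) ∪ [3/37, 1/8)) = (-35/6, 1/8)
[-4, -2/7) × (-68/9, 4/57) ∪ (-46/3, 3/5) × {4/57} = ((-46/3, 3/5) × {4/57}) ∪ ([-4, -2/7) × (-68/9, 4/57))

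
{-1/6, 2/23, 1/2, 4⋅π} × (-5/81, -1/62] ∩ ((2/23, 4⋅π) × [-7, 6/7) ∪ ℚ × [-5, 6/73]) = {-1/6, 2/23, 1/2} × (-5/81, -1/62]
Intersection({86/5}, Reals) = {86/5}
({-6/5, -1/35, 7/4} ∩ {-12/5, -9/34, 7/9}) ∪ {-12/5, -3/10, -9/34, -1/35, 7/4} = {-12/5, -3/10, -9/34, -1/35, 7/4}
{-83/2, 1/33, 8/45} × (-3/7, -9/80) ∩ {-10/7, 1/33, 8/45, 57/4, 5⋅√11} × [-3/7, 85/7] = {1/33, 8/45} × (-3/7, -9/80)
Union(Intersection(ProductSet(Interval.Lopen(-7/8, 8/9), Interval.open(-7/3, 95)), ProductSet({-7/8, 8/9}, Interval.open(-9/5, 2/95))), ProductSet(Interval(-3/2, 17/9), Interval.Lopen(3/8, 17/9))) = Union(ProductSet({8/9}, Interval.open(-9/5, 2/95)), ProductSet(Interval(-3/2, 17/9), Interval.Lopen(3/8, 17/9)))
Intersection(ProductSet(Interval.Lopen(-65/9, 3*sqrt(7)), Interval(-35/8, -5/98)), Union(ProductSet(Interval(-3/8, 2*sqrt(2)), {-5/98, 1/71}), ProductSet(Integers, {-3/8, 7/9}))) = Union(ProductSet(Interval(-3/8, 2*sqrt(2)), {-5/98}), ProductSet(Range(-7, 8, 1), {-3/8}))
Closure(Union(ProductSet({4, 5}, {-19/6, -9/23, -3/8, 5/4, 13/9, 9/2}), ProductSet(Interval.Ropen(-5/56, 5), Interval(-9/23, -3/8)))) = Union(ProductSet({4, 5}, {-19/6, -9/23, -3/8, 5/4, 13/9, 9/2}), ProductSet(Interval(-5/56, 5), Interval(-9/23, -3/8)))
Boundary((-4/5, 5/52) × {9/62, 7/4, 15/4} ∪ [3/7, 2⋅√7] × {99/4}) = ([-4/5, 5/52] × {9/62, 7/4, 15/4}) ∪ ([3/7, 2⋅√7] × {99/4})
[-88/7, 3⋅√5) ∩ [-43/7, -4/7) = [-43/7, -4/7)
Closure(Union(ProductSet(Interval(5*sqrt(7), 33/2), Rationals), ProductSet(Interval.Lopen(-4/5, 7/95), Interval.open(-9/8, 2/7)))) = Union(ProductSet({-4/5, 7/95}, Interval(-9/8, 2/7)), ProductSet(Interval(-4/5, 7/95), {-9/8, 2/7}), ProductSet(Interval.Lopen(-4/5, 7/95), Interval.open(-9/8, 2/7)), ProductSet(Interval(5*sqrt(7), 33/2), Union(Interval(-oo, oo), Rationals)))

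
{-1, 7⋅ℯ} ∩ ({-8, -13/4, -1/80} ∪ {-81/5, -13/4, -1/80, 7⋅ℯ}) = {7⋅ℯ}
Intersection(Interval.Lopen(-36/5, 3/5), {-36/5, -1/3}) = {-1/3}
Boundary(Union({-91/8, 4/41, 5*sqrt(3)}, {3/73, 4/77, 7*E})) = {-91/8, 3/73, 4/77, 4/41, 5*sqrt(3), 7*E}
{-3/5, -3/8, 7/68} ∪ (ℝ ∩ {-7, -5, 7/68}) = {-7, -5, -3/5, -3/8, 7/68}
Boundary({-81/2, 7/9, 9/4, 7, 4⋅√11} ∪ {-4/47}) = {-81/2, -4/47, 7/9, 9/4, 7, 4⋅√11}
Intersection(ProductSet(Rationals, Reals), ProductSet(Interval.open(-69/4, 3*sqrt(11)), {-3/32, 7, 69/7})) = ProductSet(Intersection(Interval.open(-69/4, 3*sqrt(11)), Rationals), {-3/32, 7, 69/7})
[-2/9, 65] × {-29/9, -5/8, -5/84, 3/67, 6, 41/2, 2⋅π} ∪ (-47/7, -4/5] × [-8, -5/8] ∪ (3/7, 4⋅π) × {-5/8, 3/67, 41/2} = ((-47/7, -4/5] × [-8, -5/8]) ∪ ([-2/9, 65] × {-29/9, -5/8, -5/84, 3/67, 6, 41/2, 2⋅π})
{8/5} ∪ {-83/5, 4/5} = {-83/5, 4/5, 8/5}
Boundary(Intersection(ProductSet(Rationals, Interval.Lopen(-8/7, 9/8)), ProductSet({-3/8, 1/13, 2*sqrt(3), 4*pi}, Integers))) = ProductSet({-3/8, 1/13}, Range(-1, 2, 1))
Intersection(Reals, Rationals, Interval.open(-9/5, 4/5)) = Intersection(Interval.open(-9/5, 4/5), Rationals)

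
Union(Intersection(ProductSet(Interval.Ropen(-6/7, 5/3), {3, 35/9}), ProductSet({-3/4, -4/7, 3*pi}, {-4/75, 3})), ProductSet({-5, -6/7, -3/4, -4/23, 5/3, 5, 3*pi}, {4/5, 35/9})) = Union(ProductSet({-3/4, -4/7}, {3}), ProductSet({-5, -6/7, -3/4, -4/23, 5/3, 5, 3*pi}, {4/5, 35/9}))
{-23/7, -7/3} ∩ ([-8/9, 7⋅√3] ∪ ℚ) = {-23/7, -7/3}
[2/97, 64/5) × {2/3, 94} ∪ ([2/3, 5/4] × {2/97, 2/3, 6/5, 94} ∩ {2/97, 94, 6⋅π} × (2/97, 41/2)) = [2/97, 64/5) × {2/3, 94}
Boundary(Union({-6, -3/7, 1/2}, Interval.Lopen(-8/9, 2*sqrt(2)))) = {-6, -8/9, 2*sqrt(2)}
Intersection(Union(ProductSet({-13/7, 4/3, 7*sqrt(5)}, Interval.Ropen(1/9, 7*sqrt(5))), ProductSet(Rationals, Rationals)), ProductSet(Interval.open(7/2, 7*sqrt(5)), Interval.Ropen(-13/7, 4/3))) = ProductSet(Intersection(Interval.open(7/2, 7*sqrt(5)), Rationals), Intersection(Interval.Ropen(-13/7, 4/3), Rationals))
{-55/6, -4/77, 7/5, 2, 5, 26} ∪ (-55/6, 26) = [-55/6, 26]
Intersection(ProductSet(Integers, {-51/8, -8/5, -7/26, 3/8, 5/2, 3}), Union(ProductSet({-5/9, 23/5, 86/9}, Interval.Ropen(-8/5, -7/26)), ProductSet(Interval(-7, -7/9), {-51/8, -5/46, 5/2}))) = ProductSet(Range(-7, 0, 1), {-51/8, 5/2})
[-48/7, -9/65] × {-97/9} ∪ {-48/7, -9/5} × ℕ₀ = ({-48/7, -9/5} × ℕ₀) ∪ ([-48/7, -9/65] × {-97/9})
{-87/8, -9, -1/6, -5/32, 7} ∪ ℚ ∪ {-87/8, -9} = ℚ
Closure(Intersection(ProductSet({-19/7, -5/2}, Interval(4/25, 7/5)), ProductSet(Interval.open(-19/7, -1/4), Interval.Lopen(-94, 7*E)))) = ProductSet({-5/2}, Interval(4/25, 7/5))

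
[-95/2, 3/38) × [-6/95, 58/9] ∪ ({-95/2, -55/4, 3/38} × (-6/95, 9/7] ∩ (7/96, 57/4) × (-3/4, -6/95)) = [-95/2, 3/38) × [-6/95, 58/9]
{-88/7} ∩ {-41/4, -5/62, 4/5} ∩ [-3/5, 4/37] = ∅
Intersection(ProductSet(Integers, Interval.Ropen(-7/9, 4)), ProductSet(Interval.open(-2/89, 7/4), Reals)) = ProductSet(Range(0, 2, 1), Interval.Ropen(-7/9, 4))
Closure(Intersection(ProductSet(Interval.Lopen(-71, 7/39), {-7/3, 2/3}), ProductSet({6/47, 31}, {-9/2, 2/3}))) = ProductSet({6/47}, {2/3})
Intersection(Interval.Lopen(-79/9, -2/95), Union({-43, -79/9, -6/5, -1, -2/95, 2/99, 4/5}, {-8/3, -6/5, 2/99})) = {-8/3, -6/5, -1, -2/95}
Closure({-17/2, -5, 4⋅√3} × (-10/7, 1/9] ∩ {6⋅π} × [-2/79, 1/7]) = ∅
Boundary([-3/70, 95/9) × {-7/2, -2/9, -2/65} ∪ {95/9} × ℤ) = ({95/9} × ℤ) ∪ ([-3/70, 95/9] × {-7/2, -2/9, -2/65})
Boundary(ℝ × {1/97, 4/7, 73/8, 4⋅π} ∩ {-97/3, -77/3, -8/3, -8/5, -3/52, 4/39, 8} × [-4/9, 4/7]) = {-97/3, -77/3, -8/3, -8/5, -3/52, 4/39, 8} × {1/97, 4/7}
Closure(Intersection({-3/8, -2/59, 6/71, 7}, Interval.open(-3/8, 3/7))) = {-2/59, 6/71}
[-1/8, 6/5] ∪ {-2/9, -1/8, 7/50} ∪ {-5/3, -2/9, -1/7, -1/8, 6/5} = {-5/3, -2/9, -1/7} ∪ [-1/8, 6/5]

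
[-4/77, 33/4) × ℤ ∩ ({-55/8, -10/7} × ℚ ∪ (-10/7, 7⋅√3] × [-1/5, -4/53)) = ∅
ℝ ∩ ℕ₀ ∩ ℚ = ℕ₀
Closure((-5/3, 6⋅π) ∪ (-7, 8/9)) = [-7, 6⋅π]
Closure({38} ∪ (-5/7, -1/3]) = [-5/7, -1/3] ∪ {38}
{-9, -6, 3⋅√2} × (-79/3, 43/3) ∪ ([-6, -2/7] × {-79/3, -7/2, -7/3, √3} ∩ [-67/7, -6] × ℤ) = {-9, -6, 3⋅√2} × (-79/3, 43/3)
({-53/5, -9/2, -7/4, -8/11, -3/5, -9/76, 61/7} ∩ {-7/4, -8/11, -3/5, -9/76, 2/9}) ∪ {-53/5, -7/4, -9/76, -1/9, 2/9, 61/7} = {-53/5, -7/4, -8/11, -3/5, -9/76, -1/9, 2/9, 61/7}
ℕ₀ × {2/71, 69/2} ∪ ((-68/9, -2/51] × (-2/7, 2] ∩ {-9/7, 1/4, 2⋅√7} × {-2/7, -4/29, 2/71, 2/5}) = (ℕ₀ × {2/71, 69/2}) ∪ ({-9/7} × {-4/29, 2/71, 2/5})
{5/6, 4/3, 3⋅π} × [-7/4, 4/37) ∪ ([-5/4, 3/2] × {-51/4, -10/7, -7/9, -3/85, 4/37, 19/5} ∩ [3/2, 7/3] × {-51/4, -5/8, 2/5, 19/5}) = ({3/2} × {-51/4, 19/5}) ∪ ({5/6, 4/3, 3⋅π} × [-7/4, 4/37))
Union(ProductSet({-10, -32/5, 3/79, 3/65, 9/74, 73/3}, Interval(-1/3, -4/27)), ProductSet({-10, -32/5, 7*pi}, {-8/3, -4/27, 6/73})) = Union(ProductSet({-10, -32/5, 7*pi}, {-8/3, -4/27, 6/73}), ProductSet({-10, -32/5, 3/79, 3/65, 9/74, 73/3}, Interval(-1/3, -4/27)))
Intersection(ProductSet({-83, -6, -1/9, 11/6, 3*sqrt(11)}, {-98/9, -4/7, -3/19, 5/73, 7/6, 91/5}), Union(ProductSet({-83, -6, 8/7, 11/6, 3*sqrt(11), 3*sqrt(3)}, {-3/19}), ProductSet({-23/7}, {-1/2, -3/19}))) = ProductSet({-83, -6, 11/6, 3*sqrt(11)}, {-3/19})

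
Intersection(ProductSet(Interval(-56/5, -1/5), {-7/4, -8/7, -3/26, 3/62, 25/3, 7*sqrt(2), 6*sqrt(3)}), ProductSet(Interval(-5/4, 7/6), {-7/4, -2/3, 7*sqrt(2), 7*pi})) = ProductSet(Interval(-5/4, -1/5), {-7/4, 7*sqrt(2)})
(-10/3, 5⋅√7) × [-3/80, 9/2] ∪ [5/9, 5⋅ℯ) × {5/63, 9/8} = ([5/9, 5⋅ℯ) × {5/63, 9/8}) ∪ ((-10/3, 5⋅√7) × [-3/80, 9/2])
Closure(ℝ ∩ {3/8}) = {3/8}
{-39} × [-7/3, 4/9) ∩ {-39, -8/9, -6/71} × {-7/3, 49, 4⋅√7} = {-39} × {-7/3}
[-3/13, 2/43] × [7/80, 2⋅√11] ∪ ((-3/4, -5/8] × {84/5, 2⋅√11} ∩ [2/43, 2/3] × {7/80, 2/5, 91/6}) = [-3/13, 2/43] × [7/80, 2⋅√11]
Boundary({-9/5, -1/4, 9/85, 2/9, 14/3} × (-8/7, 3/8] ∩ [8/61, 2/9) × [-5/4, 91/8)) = ∅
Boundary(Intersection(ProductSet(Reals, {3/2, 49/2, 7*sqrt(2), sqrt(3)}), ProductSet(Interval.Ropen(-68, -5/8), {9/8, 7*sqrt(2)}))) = ProductSet(Interval(-68, -5/8), {7*sqrt(2)})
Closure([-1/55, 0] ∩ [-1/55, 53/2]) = [-1/55, 0]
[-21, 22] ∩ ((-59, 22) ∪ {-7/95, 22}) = [-21, 22]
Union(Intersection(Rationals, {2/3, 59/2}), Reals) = Reals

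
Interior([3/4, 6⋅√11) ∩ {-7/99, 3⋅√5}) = ∅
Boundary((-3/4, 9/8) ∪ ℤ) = {-3/4, 9/8} ∪ (ℤ \ (-3/4, 9/8))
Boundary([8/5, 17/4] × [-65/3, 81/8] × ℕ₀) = [8/5, 17/4] × [-65/3, 81/8] × ℕ₀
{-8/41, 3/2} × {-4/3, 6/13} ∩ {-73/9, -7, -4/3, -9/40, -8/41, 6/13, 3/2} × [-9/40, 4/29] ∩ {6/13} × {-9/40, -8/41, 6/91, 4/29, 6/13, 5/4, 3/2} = ∅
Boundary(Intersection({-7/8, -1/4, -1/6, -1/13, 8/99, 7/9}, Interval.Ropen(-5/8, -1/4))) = EmptySet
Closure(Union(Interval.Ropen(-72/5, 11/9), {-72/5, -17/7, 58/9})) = Union({58/9}, Interval(-72/5, 11/9))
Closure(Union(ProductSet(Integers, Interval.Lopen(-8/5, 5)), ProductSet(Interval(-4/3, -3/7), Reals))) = Union(ProductSet(Complement(Integers, Interval.open(-4/3, -3/7)), Interval(-8/5, 5)), ProductSet(Integers, Interval.Lopen(-8/5, 5)), ProductSet(Interval(-4/3, -3/7), Reals))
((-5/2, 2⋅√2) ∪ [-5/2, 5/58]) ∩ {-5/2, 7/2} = {-5/2}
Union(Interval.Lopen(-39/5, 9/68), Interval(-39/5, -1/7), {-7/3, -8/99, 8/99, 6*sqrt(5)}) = Union({6*sqrt(5)}, Interval(-39/5, 9/68))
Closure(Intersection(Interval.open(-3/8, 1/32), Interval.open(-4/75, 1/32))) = Interval(-4/75, 1/32)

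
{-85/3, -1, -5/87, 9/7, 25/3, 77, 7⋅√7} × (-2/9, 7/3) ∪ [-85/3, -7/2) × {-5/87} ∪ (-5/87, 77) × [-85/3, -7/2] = ([-85/3, -7/2) × {-5/87}) ∪ ((-5/87, 77) × [-85/3, -7/2]) ∪ ({-85/3, -1, -5/87, 9/7, 25/3, 77, 7⋅√7} × (-2/9, 7/3))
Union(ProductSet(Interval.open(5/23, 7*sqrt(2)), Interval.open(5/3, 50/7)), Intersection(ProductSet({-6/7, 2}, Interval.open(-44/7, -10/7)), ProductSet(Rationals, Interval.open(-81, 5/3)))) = Union(ProductSet({-6/7, 2}, Interval.open(-44/7, -10/7)), ProductSet(Interval.open(5/23, 7*sqrt(2)), Interval.open(5/3, 50/7)))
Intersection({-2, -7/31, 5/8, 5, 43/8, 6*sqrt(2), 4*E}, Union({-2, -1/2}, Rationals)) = {-2, -7/31, 5/8, 5, 43/8}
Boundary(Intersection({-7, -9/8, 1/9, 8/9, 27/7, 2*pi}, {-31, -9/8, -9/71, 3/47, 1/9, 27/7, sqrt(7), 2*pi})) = {-9/8, 1/9, 27/7, 2*pi}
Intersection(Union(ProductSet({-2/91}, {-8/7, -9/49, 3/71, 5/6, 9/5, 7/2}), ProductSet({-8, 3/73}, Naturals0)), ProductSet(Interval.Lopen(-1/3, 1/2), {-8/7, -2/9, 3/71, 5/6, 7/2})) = ProductSet({-2/91}, {-8/7, 3/71, 5/6, 7/2})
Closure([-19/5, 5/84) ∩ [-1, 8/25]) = [-1, 5/84]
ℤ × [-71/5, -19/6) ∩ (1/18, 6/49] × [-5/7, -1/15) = ∅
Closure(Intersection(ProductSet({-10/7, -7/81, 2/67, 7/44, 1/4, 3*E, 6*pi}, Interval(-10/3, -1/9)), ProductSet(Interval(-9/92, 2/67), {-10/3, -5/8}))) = ProductSet({-7/81, 2/67}, {-10/3, -5/8})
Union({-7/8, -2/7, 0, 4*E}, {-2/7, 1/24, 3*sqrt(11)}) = {-7/8, -2/7, 0, 1/24, 3*sqrt(11), 4*E}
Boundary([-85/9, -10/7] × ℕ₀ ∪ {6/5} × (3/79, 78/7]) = ([-85/9, -10/7] × ℕ₀) ∪ ({6/5} × [3/79, 78/7])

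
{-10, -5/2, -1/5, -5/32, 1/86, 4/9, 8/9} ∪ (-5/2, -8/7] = {-10, -1/5, -5/32, 1/86, 4/9, 8/9} ∪ [-5/2, -8/7]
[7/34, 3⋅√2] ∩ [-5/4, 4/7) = [7/34, 4/7)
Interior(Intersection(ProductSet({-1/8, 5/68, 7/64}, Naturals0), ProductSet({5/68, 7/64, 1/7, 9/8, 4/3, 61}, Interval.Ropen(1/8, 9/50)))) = EmptySet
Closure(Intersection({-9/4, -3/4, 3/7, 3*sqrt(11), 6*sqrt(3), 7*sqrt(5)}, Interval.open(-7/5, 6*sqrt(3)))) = {-3/4, 3/7, 3*sqrt(11)}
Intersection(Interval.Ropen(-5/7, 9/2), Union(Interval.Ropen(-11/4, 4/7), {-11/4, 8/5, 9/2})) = Union({8/5}, Interval.Ropen(-5/7, 4/7))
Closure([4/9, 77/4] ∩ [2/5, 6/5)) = [4/9, 6/5]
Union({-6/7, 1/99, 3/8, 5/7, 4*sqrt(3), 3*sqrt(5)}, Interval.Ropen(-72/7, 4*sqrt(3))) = Interval(-72/7, 4*sqrt(3))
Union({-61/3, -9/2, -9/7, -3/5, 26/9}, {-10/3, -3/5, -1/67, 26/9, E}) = {-61/3, -9/2, -10/3, -9/7, -3/5, -1/67, 26/9, E}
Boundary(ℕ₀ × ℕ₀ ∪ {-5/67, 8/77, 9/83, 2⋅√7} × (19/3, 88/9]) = (ℕ₀ × ℕ₀) ∪ ({-5/67, 8/77, 9/83, 2⋅√7} × [19/3, 88/9])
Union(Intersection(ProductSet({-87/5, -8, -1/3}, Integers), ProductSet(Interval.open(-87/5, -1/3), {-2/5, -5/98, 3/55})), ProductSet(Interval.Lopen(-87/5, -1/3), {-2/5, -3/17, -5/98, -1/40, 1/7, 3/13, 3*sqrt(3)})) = ProductSet(Interval.Lopen(-87/5, -1/3), {-2/5, -3/17, -5/98, -1/40, 1/7, 3/13, 3*sqrt(3)})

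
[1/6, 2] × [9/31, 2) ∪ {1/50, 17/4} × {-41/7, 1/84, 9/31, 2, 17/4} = ({1/50, 17/4} × {-41/7, 1/84, 9/31, 2, 17/4}) ∪ ([1/6, 2] × [9/31, 2))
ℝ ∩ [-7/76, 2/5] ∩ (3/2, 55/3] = ∅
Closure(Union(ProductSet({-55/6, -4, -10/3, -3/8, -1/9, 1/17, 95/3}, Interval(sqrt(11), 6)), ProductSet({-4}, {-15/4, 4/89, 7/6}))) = Union(ProductSet({-4}, {-15/4, 4/89, 7/6}), ProductSet({-55/6, -4, -10/3, -3/8, -1/9, 1/17, 95/3}, Interval(sqrt(11), 6)))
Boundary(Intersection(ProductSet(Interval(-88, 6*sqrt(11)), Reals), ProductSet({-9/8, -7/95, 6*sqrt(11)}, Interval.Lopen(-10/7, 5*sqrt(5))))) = ProductSet({-9/8, -7/95, 6*sqrt(11)}, Interval(-10/7, 5*sqrt(5)))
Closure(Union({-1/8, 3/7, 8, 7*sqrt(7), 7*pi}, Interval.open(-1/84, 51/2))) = Union({-1/8}, Interval(-1/84, 51/2))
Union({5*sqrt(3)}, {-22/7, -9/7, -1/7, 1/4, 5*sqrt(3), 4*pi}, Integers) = Union({-22/7, -9/7, -1/7, 1/4, 5*sqrt(3), 4*pi}, Integers)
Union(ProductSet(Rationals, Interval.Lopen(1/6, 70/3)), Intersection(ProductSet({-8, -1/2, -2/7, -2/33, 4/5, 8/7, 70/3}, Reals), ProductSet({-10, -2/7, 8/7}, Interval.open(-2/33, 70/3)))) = Union(ProductSet({-2/7, 8/7}, Interval.open(-2/33, 70/3)), ProductSet(Rationals, Interval.Lopen(1/6, 70/3)))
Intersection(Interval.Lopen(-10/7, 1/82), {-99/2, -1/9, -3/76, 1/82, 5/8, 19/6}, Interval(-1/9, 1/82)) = {-1/9, -3/76, 1/82}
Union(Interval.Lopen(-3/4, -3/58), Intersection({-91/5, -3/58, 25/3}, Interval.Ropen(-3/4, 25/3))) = Interval.Lopen(-3/4, -3/58)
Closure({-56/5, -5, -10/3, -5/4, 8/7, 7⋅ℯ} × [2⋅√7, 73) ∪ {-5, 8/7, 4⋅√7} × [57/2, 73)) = ({-5, 8/7, 4⋅√7} × [57/2, 73]) ∪ ({-56/5, -5, -10/3, -5/4, 8/7, 7⋅ℯ} × [2⋅√7, 73])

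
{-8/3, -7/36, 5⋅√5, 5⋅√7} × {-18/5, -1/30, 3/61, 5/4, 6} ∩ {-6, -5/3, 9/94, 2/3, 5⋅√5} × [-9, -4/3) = {5⋅√5} × {-18/5}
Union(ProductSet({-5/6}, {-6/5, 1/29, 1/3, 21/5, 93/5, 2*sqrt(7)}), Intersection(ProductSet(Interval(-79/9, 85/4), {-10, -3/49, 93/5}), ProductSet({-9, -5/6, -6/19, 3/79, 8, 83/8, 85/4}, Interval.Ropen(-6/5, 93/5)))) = Union(ProductSet({-5/6}, {-6/5, 1/29, 1/3, 21/5, 93/5, 2*sqrt(7)}), ProductSet({-5/6, -6/19, 3/79, 8, 83/8, 85/4}, {-3/49}))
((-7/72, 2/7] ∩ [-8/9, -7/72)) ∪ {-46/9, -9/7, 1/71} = {-46/9, -9/7, 1/71}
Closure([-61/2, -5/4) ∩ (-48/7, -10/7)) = [-48/7, -10/7]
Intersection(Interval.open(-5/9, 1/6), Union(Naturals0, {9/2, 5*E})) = Range(0, 1, 1)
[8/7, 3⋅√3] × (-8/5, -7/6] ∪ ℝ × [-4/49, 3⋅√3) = (ℝ × [-4/49, 3⋅√3)) ∪ ([8/7, 3⋅√3] × (-8/5, -7/6])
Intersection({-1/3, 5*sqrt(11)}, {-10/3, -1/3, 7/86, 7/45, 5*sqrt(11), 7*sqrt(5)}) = {-1/3, 5*sqrt(11)}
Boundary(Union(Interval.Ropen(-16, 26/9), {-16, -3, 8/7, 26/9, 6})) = {-16, 26/9, 6}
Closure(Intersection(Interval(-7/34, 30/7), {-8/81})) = {-8/81}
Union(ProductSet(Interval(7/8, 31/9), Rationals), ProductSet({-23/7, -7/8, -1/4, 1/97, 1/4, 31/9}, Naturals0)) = Union(ProductSet({-23/7, -7/8, -1/4, 1/97, 1/4, 31/9}, Naturals0), ProductSet(Interval(7/8, 31/9), Rationals))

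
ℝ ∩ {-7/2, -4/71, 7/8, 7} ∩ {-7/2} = {-7/2}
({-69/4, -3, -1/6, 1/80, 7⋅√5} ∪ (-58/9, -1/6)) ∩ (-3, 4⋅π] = (-3, -1/6] ∪ {1/80}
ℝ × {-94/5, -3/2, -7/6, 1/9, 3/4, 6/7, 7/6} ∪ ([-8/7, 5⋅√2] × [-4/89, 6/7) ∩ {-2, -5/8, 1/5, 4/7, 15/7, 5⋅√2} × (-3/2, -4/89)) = ℝ × {-94/5, -3/2, -7/6, 1/9, 3/4, 6/7, 7/6}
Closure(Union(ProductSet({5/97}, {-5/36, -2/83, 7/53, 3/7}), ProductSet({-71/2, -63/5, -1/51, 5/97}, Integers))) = Union(ProductSet({5/97}, {-5/36, -2/83, 7/53, 3/7}), ProductSet({-71/2, -63/5, -1/51, 5/97}, Integers))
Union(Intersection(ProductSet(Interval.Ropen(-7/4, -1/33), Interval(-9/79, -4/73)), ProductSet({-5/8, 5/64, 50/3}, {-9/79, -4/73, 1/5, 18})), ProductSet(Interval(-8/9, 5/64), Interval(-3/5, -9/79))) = Union(ProductSet({-5/8}, {-9/79, -4/73}), ProductSet(Interval(-8/9, 5/64), Interval(-3/5, -9/79)))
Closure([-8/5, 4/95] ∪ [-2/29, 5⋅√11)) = [-8/5, 5⋅√11]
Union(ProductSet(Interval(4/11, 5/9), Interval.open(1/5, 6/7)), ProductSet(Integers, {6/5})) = Union(ProductSet(Integers, {6/5}), ProductSet(Interval(4/11, 5/9), Interval.open(1/5, 6/7)))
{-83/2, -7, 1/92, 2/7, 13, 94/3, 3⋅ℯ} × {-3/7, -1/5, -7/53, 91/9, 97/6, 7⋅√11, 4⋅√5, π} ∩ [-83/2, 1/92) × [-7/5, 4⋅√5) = {-83/2, -7} × {-3/7, -1/5, -7/53, π}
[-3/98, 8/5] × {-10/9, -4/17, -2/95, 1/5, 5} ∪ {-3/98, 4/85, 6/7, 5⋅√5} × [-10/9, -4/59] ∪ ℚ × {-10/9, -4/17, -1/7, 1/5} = (ℚ × {-10/9, -4/17, -1/7, 1/5}) ∪ ([-3/98, 8/5] × {-10/9, -4/17, -2/95, 1/5, 5}) ∪ ({-3/98, 4/85, 6/7, 5⋅√5} × [-10/9, -4/59])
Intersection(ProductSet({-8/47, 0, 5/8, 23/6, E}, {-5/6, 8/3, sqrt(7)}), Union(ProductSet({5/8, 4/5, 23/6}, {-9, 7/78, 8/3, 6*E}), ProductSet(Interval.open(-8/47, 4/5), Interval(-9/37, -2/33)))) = ProductSet({5/8, 23/6}, {8/3})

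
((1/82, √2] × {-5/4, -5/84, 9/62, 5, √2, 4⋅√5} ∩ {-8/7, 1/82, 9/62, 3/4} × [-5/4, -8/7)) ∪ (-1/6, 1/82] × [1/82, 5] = ({9/62, 3/4} × {-5/4}) ∪ ((-1/6, 1/82] × [1/82, 5])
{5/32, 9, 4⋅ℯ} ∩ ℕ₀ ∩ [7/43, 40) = {9}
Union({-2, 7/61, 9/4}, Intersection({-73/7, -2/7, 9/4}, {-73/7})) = {-73/7, -2, 7/61, 9/4}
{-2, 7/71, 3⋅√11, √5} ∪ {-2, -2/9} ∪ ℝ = ℝ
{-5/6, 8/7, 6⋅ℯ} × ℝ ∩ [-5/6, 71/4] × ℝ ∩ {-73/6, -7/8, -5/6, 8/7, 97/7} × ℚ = {-5/6, 8/7} × ℚ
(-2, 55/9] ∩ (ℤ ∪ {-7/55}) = {-1, 0, …, 6} ∪ {-7/55}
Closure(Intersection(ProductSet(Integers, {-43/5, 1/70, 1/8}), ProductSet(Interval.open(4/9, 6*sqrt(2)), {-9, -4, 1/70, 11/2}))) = ProductSet(Range(1, 9, 1), {1/70})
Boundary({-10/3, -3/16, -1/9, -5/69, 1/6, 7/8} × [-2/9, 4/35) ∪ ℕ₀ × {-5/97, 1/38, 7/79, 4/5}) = (ℕ₀ × {-5/97, 1/38, 7/79, 4/5}) ∪ ({-10/3, -3/16, -1/9, -5/69, 1/6, 7/8} × [-2/9, 4/35])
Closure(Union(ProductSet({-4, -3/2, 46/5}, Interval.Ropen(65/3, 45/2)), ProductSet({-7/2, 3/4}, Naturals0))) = Union(ProductSet({-7/2, 3/4}, Naturals0), ProductSet({-4, -3/2, 46/5}, Interval(65/3, 45/2)))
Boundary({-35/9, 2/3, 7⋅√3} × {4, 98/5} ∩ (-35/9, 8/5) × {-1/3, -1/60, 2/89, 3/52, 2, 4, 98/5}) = {2/3} × {4, 98/5}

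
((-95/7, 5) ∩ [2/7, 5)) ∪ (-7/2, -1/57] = (-7/2, -1/57] ∪ [2/7, 5)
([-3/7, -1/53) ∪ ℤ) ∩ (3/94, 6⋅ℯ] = {1, 2, …, 16}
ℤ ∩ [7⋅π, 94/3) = {22, 23, …, 31}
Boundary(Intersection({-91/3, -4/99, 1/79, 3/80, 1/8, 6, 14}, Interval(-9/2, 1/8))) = {-4/99, 1/79, 3/80, 1/8}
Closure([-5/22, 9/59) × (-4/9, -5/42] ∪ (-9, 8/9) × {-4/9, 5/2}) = ({-5/22, 9/59} × [-4/9, -5/42]) ∪ ([-9, 8/9] × {-4/9, 5/2}) ∪ ([-5/22, 9/59] × {-4/9, -5/42}) ∪ ([-5/22, 9/59) × (-4/9, -5/42])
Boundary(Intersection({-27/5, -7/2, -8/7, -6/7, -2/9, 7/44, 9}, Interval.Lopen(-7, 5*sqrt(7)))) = {-27/5, -7/2, -8/7, -6/7, -2/9, 7/44, 9}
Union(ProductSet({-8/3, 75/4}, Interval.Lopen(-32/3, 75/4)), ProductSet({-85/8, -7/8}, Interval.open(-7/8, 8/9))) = Union(ProductSet({-85/8, -7/8}, Interval.open(-7/8, 8/9)), ProductSet({-8/3, 75/4}, Interval.Lopen(-32/3, 75/4)))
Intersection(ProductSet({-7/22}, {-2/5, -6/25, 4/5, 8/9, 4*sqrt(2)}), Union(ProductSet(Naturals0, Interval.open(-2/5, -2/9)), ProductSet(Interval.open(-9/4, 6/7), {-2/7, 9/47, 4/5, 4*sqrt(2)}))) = ProductSet({-7/22}, {4/5, 4*sqrt(2)})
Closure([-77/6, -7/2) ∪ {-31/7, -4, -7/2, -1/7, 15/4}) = [-77/6, -7/2] ∪ {-1/7, 15/4}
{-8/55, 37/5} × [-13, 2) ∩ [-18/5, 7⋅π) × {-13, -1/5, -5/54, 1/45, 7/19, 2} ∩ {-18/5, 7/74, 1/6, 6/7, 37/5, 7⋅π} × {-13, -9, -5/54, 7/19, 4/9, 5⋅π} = {37/5} × {-13, -5/54, 7/19}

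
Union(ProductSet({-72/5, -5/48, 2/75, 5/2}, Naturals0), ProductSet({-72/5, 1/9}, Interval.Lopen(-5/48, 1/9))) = Union(ProductSet({-72/5, 1/9}, Interval.Lopen(-5/48, 1/9)), ProductSet({-72/5, -5/48, 2/75, 5/2}, Naturals0))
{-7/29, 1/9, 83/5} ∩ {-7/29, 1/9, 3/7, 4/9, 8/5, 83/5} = {-7/29, 1/9, 83/5}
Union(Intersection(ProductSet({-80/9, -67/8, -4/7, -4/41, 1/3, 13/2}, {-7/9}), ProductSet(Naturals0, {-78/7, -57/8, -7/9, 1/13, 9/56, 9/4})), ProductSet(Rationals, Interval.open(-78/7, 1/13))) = ProductSet(Rationals, Interval.open(-78/7, 1/13))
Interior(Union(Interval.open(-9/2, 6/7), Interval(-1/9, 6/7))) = Interval.open(-9/2, 6/7)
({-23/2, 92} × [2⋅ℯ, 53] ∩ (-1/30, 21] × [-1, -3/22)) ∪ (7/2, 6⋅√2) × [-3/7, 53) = (7/2, 6⋅√2) × [-3/7, 53)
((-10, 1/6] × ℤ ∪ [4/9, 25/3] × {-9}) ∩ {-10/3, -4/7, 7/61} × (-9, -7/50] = {-10/3, -4/7, 7/61} × {-8, -7, …, -1}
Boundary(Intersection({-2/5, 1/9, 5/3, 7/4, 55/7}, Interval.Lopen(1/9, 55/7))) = {5/3, 7/4, 55/7}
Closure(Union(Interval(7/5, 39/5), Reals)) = Interval(-oo, oo)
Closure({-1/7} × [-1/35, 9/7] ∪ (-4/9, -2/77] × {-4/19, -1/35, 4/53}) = ({-1/7} × [-1/35, 9/7]) ∪ ([-4/9, -2/77] × {-4/19, -1/35, 4/53})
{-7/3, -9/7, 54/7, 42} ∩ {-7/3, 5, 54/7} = {-7/3, 54/7}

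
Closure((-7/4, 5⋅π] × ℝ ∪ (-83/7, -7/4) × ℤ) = ([-83/7, -7/4] × ℤ) ∪ ([-7/4, 5⋅π] × ℝ)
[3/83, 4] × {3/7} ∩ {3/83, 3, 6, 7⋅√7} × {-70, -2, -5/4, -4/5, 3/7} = {3/83, 3} × {3/7}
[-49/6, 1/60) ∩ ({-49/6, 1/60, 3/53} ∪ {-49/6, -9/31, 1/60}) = {-49/6, -9/31}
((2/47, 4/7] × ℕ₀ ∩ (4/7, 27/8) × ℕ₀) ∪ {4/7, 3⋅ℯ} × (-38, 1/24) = {4/7, 3⋅ℯ} × (-38, 1/24)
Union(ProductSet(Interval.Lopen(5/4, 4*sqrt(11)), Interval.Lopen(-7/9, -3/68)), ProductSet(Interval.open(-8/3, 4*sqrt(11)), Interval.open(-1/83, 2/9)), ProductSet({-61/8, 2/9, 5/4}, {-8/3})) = Union(ProductSet({-61/8, 2/9, 5/4}, {-8/3}), ProductSet(Interval.open(-8/3, 4*sqrt(11)), Interval.open(-1/83, 2/9)), ProductSet(Interval.Lopen(5/4, 4*sqrt(11)), Interval.Lopen(-7/9, -3/68)))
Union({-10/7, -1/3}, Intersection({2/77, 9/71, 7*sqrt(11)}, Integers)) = {-10/7, -1/3}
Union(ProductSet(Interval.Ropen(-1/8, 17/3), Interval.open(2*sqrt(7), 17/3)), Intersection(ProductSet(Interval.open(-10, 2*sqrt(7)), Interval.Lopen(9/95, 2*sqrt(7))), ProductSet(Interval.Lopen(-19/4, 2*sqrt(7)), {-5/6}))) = ProductSet(Interval.Ropen(-1/8, 17/3), Interval.open(2*sqrt(7), 17/3))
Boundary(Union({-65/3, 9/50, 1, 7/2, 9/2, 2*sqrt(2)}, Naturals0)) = Union({-65/3, 9/50, 7/2, 9/2, 2*sqrt(2)}, Naturals0)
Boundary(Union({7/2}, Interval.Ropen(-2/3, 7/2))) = {-2/3, 7/2}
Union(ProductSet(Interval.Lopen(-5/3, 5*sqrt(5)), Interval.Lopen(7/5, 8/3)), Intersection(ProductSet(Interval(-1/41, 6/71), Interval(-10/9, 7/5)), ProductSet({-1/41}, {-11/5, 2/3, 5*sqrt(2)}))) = Union(ProductSet({-1/41}, {2/3}), ProductSet(Interval.Lopen(-5/3, 5*sqrt(5)), Interval.Lopen(7/5, 8/3)))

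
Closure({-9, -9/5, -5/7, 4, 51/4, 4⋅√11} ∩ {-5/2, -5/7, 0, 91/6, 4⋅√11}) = {-5/7, 4⋅√11}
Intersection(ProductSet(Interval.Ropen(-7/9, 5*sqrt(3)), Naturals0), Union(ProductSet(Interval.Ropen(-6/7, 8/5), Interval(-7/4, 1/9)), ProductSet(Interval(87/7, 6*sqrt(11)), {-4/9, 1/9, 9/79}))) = ProductSet(Interval.Ropen(-7/9, 8/5), Range(0, 1, 1))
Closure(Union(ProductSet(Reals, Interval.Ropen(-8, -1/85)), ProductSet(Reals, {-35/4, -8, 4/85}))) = ProductSet(Reals, Union({-35/4, 4/85}, Interval(-8, -1/85)))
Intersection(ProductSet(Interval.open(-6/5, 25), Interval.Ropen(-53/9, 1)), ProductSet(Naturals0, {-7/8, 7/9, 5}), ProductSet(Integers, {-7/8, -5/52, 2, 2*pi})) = ProductSet(Range(0, 25, 1), {-7/8})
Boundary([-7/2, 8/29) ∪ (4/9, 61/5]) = {-7/2, 8/29, 4/9, 61/5}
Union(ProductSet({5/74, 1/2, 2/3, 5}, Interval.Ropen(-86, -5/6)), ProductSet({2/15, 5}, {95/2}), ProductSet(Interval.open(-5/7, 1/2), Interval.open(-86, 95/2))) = Union(ProductSet({2/15, 5}, {95/2}), ProductSet({5/74, 1/2, 2/3, 5}, Interval.Ropen(-86, -5/6)), ProductSet(Interval.open(-5/7, 1/2), Interval.open(-86, 95/2)))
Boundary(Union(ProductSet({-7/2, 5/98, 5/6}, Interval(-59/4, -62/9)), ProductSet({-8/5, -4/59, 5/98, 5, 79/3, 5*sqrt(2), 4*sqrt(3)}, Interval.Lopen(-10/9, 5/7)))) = Union(ProductSet({-7/2, 5/98, 5/6}, Interval(-59/4, -62/9)), ProductSet({-8/5, -4/59, 5/98, 5, 79/3, 5*sqrt(2), 4*sqrt(3)}, Interval(-10/9, 5/7)))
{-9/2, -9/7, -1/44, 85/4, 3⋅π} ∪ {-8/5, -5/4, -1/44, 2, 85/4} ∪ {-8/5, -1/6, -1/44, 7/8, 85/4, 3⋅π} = {-9/2, -8/5, -9/7, -5/4, -1/6, -1/44, 7/8, 2, 85/4, 3⋅π}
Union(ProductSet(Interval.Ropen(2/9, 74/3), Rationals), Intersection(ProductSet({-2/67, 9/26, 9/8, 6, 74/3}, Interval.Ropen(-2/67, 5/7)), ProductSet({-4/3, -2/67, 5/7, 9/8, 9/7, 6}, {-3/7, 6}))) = ProductSet(Interval.Ropen(2/9, 74/3), Rationals)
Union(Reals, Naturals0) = Reals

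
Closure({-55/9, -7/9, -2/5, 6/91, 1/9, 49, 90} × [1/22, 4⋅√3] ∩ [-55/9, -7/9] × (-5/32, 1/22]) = {-55/9, -7/9} × {1/22}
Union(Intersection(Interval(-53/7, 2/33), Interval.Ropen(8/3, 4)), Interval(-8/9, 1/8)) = Interval(-8/9, 1/8)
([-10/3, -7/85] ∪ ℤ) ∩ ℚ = ℤ ∪ (ℚ ∩ [-10/3, -7/85])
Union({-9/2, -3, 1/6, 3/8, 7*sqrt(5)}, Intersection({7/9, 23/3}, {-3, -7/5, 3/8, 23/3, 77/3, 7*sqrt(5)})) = {-9/2, -3, 1/6, 3/8, 23/3, 7*sqrt(5)}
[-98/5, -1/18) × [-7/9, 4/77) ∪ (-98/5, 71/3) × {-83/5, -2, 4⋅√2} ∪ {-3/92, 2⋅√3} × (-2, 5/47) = ([-98/5, -1/18) × [-7/9, 4/77)) ∪ ({-3/92, 2⋅√3} × (-2, 5/47)) ∪ ((-98/5, 71/3) × {-83/5, -2, 4⋅√2})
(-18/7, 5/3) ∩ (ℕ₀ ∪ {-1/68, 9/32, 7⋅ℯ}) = {-1/68, 9/32} ∪ {0, 1}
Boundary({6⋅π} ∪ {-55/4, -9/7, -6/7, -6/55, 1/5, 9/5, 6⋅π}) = {-55/4, -9/7, -6/7, -6/55, 1/5, 9/5, 6⋅π}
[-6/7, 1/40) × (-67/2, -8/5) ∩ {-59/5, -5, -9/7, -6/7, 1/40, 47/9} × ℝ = {-6/7} × (-67/2, -8/5)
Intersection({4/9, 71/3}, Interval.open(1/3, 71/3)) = {4/9}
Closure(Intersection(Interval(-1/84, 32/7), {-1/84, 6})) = {-1/84}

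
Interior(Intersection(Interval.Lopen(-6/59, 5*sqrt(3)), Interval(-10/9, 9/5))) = Interval.open(-6/59, 9/5)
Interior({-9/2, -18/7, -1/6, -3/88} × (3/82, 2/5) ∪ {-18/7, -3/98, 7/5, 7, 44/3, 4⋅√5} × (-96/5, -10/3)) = ∅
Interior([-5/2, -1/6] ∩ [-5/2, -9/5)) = (-5/2, -9/5)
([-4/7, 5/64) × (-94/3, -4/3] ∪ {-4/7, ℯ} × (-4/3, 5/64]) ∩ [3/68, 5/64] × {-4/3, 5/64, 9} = [3/68, 5/64) × {-4/3}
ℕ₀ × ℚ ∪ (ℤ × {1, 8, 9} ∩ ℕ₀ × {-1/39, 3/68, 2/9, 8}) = ℕ₀ × ℚ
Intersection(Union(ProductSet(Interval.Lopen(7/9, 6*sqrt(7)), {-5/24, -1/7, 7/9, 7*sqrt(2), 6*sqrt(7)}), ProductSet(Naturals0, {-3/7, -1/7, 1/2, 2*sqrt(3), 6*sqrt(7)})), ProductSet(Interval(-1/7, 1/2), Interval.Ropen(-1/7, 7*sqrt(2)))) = ProductSet(Range(0, 1, 1), {-1/7, 1/2, 2*sqrt(3)})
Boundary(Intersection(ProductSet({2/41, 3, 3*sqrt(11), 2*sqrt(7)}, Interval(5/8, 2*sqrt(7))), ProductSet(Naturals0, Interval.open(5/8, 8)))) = ProductSet({3}, Interval(5/8, 2*sqrt(7)))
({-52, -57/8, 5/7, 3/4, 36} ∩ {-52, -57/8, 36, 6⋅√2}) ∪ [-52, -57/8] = [-52, -57/8] ∪ {36}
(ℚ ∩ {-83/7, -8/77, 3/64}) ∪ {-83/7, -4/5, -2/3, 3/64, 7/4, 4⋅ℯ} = {-83/7, -4/5, -2/3, -8/77, 3/64, 7/4, 4⋅ℯ}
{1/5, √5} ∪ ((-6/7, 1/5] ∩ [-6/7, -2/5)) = (-6/7, -2/5) ∪ {1/5, √5}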